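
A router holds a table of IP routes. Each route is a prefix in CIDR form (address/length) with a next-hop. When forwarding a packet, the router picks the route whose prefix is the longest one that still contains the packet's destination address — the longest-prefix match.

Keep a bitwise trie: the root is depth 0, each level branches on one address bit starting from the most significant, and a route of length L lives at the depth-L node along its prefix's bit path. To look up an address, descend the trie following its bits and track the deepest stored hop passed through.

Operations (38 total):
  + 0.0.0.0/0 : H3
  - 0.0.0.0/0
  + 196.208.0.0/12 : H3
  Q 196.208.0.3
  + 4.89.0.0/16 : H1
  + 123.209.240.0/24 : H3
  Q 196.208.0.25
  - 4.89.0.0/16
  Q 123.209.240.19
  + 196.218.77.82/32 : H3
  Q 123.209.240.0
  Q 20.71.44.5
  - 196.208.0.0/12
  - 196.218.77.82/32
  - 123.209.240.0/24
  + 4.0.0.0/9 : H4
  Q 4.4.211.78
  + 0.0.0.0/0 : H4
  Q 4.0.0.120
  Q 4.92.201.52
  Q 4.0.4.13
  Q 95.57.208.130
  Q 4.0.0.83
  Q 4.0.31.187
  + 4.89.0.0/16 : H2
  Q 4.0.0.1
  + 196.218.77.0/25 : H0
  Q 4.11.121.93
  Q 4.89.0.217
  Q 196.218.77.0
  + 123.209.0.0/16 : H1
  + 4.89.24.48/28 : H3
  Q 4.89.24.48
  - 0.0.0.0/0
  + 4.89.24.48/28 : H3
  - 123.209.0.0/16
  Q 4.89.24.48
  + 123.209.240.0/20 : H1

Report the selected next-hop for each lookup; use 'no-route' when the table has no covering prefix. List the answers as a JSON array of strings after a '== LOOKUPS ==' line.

Process each operation:
  + 0.0.0.0/0 (H3) depth=0
  - 0.0.0.0/0 clear@0
  + 196.208.0.0/12 (H3) depth=12
  lookup 196.208.0.3: bits 110001001101 walk d0:-→d1:-→d2:-→d3:-→d4:-→d5:-→d6:-→d7:-→d8:-→d9:-→d10:-→d11:-→d12:H3 -> H3
  + 4.89.0.0/16 (H1) depth=16
  + 123.209.240.0/24 (H3) depth=24
  lookup 196.208.0.25: bits 110001001101 walk d0:-→d1:-→d2:-→d3:-→d4:-→d5:-→d6:-→d7:-→d8:-→d9:-→d10:-→d11:-→d12:H3 -> H3
  - 4.89.0.0/16 clear@16
  lookup 123.209.240.19: bits 011110111101000111110000 walk d0:-→d1:-→d2:-→d3:-→d4:-→d5:-→d6:-→d7:-→d8:-→d9:-→d10:-→d11:-→d12:-→d13:-→d14:-→d15:-→d16:-→d17:-→d18:-→d19:-→d20:-→d21:-→d22:-→d23:-→d24:H3 -> H3
  + 196.218.77.82/32 (H3) depth=32
  lookup 123.209.240.0: bits 011110111101000111110000 walk d0:-→d1:-→d2:-→d3:-→d4:-→d5:-→d6:-→d7:-→d8:-→d9:-→d10:-→d11:-→d12:-→d13:-→d14:-→d15:-→d16:-→d17:-→d18:-→d19:-→d20:-→d21:-→d22:-→d23:-→d24:H3 -> H3
  lookup 20.71.44.5: bits 000 walk d0:-→d1:-→d2:-→d3:- -> no-route
  - 196.208.0.0/12 clear@12
  - 196.218.77.82/32 clear@32
  - 123.209.240.0/24 clear@24
  + 4.0.0.0/9 (H4) depth=9
  lookup 4.4.211.78: bits 000001000 walk d0:-→d1:-→d2:-→d3:-→d4:-→d5:-→d6:-→d7:-→d8:-→d9:H4 -> H4
  + 0.0.0.0/0 (H4) depth=0
  lookup 4.0.0.120: bits 000001000 walk d0:H4→d1:-→d2:-→d3:-→d4:-→d5:-→d6:-→d7:-→d8:-→d9:H4 -> H4
  lookup 4.92.201.52: bits 0000010001011 walk d0:H4→d1:-→d2:-→d3:-→d4:-→d5:-→d6:-→d7:-→d8:-→d9:H4→d10:-→d11:-→d12:-→d13:- -> H4
  lookup 4.0.4.13: bits 000001000 walk d0:H4→d1:-→d2:-→d3:-→d4:-→d5:-→d6:-→d7:-→d8:-→d9:H4 -> H4
  lookup 95.57.208.130: bits 01 walk d0:H4→d1:-→d2:- -> H4
  lookup 4.0.0.83: bits 000001000 walk d0:H4→d1:-→d2:-→d3:-→d4:-→d5:-→d6:-→d7:-→d8:-→d9:H4 -> H4
  lookup 4.0.31.187: bits 000001000 walk d0:H4→d1:-→d2:-→d3:-→d4:-→d5:-→d6:-→d7:-→d8:-→d9:H4 -> H4
  + 4.89.0.0/16 (H2) depth=16
  lookup 4.0.0.1: bits 000001000 walk d0:H4→d1:-→d2:-→d3:-→d4:-→d5:-→d6:-→d7:-→d8:-→d9:H4 -> H4
  + 196.218.77.0/25 (H0) depth=25
  lookup 4.11.121.93: bits 000001000 walk d0:H4→d1:-→d2:-→d3:-→d4:-→d5:-→d6:-→d7:-→d8:-→d9:H4 -> H4
  lookup 4.89.0.217: bits 0000010001011001 walk d0:H4→d1:-→d2:-→d3:-→d4:-→d5:-→d6:-→d7:-→d8:-→d9:H4→d10:-→d11:-→d12:-→d13:-→d14:-→d15:-→d16:H2 -> H2
  lookup 196.218.77.0: bits 1100010011011010010011010 walk d0:H4→d1:-→d2:-→d3:-→d4:-→d5:-→d6:-→d7:-→d8:-→d9:-→d10:-→d11:-→d12:-→d13:-→d14:-→d15:-→d16:-→d17:-→d18:-→d19:-→d20:-→d21:-→d22:-→d23:-→d24:-→d25:H0 -> H0
  + 123.209.0.0/16 (H1) depth=16
  + 4.89.24.48/28 (H3) depth=28
  lookup 4.89.24.48: bits 0000010001011001000110000011 walk d0:H4→d1:-→d2:-→d3:-→d4:-→d5:-→d6:-→d7:-→d8:-→d9:H4→d10:-→d11:-→d12:-→d13:-→d14:-→d15:-→d16:H2→d17:-→d18:-→d19:-→d20:-→d21:-→d22:-→d23:-→d24:-→d25:-→d26:-→d27:-→d28:H3 -> H3
  - 0.0.0.0/0 clear@0
  + 4.89.24.48/28 (H3) depth=28
  - 123.209.0.0/16 clear@16
  lookup 4.89.24.48: bits 0000010001011001000110000011 walk d0:-→d1:-→d2:-→d3:-→d4:-→d5:-→d6:-→d7:-→d8:-→d9:H4→d10:-→d11:-→d12:-→d13:-→d14:-→d15:-→d16:H2→d17:-→d18:-→d19:-→d20:-→d21:-→d22:-→d23:-→d24:-→d25:-→d26:-→d27:-→d28:H3 -> H3
  + 123.209.240.0/20 (H1) depth=20

== LOOKUPS ==
["H3","H3","H3","H3","no-route","H4","H4","H4","H4","H4","H4","H4","H4","H4","H2","H0","H3","H3"]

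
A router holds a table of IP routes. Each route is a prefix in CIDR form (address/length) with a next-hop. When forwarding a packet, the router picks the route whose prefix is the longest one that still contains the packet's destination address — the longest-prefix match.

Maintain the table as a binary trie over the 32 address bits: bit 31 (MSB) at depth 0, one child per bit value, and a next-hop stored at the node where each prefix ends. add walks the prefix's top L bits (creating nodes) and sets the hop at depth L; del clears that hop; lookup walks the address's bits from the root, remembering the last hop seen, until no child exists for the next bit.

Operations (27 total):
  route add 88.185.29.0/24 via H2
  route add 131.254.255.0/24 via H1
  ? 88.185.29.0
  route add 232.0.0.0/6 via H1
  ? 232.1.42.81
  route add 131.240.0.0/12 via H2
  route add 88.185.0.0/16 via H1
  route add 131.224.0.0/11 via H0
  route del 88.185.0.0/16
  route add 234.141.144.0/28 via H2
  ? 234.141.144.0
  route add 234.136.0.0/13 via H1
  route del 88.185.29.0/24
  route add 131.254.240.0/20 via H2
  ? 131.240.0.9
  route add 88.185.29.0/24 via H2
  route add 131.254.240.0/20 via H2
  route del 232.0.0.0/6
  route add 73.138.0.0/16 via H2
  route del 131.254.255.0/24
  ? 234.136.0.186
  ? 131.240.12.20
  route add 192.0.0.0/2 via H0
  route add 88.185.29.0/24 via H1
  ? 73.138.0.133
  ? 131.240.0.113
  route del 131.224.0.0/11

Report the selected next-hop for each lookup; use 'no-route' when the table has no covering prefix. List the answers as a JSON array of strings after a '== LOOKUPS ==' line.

Process each operation:
  + 88.185.29.0/24 (H2) depth=24
  + 131.254.255.0/24 (H1) depth=24
  lookup 88.185.29.0: bits 010110001011100100011101 walk d0:-→d1:-→d2:-→d3:-→d4:-→d5:-→d6:-→d7:-→d8:-→d9:-→d10:-→d11:-→d12:-→d13:-→d14:-→d15:-→d16:-→d17:-→d18:-→d19:-→d20:-→d21:-→d22:-→d23:-→d24:H2 -> H2
  + 232.0.0.0/6 (H1) depth=6
  lookup 232.1.42.81: bits 111010 walk d0:-→d1:-→d2:-→d3:-→d4:-→d5:-→d6:H1 -> H1
  + 131.240.0.0/12 (H2) depth=12
  + 88.185.0.0/16 (H1) depth=16
  + 131.224.0.0/11 (H0) depth=11
  - 88.185.0.0/16 clear@16
  + 234.141.144.0/28 (H2) depth=28
  lookup 234.141.144.0: bits 1110101010001101100100000000 walk d0:-→d1:-→d2:-→d3:-→d4:-→d5:-→d6:H1→d7:-→d8:-→d9:-→d10:-→d11:-→d12:-→d13:-→d14:-→d15:-→d16:-→d17:-→d18:-→d19:-→d20:-→d21:-→d22:-→d23:-→d24:-→d25:-→d26:-→d27:-→d28:H2 -> H2
  + 234.136.0.0/13 (H1) depth=13
  - 88.185.29.0/24 clear@24
  + 131.254.240.0/20 (H2) depth=20
  lookup 131.240.0.9: bits 100000111111 walk d0:-→d1:-→d2:-→d3:-→d4:-→d5:-→d6:-→d7:-→d8:-→d9:-→d10:-→d11:H0→d12:H2 -> H2
  + 88.185.29.0/24 (H2) depth=24
  + 131.254.240.0/20 (H2) depth=20
  - 232.0.0.0/6 clear@6
  + 73.138.0.0/16 (H2) depth=16
  - 131.254.255.0/24 clear@24
  lookup 234.136.0.186: bits 1110101010001 walk d0:-→d1:-→d2:-→d3:-→d4:-→d5:-→d6:-→d7:-→d8:-→d9:-→d10:-→d11:-→d12:-→d13:H1 -> H1
  lookup 131.240.12.20: bits 100000111111 walk d0:-→d1:-→d2:-→d3:-→d4:-→d5:-→d6:-→d7:-→d8:-→d9:-→d10:-→d11:H0→d12:H2 -> H2
  + 192.0.0.0/2 (H0) depth=2
  + 88.185.29.0/24 (H1) depth=24
  lookup 73.138.0.133: bits 0100100110001010 walk d0:-→d1:-→d2:-→d3:-→d4:-→d5:-→d6:-→d7:-→d8:-→d9:-→d10:-→d11:-→d12:-→d13:-→d14:-→d15:-→d16:H2 -> H2
  lookup 131.240.0.113: bits 100000111111 walk d0:-→d1:-→d2:-→d3:-→d4:-→d5:-→d6:-→d7:-→d8:-→d9:-→d10:-→d11:H0→d12:H2 -> H2
  - 131.224.0.0/11 clear@11

== LOOKUPS ==
["H2","H1","H2","H2","H1","H2","H2","H2"]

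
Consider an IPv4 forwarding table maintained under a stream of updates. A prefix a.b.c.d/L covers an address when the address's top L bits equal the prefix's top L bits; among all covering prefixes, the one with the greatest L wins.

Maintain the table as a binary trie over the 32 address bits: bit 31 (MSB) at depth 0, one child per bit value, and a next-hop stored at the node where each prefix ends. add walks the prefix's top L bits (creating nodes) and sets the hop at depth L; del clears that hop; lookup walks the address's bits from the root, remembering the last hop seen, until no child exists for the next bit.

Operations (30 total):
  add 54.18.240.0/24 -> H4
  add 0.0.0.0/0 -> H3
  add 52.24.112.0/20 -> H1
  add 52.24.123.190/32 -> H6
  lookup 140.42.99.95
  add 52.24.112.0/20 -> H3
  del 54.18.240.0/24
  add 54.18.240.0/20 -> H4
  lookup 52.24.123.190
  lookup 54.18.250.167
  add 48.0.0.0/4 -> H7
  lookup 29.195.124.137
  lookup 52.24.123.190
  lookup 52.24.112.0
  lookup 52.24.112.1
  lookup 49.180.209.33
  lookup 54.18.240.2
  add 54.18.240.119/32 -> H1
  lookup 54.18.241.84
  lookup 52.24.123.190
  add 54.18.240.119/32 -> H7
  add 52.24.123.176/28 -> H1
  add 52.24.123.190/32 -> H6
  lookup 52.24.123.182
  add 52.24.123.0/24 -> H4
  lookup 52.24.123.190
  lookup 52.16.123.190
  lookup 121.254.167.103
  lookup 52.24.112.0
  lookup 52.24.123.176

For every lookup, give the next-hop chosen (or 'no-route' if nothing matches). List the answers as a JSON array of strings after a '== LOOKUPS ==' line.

Process each operation:
  + 54.18.240.0/24 (H4) depth=24
  + 0.0.0.0/0 (H3) depth=0
  + 52.24.112.0/20 (H1) depth=20
  + 52.24.123.190/32 (H6) depth=32
  lookup 140.42.99.95: bits ε walk d0:H3 -> H3
  + 52.24.112.0/20 (H3) depth=20
  del 54.18.240.0/24 (clear depth 24)
  + 54.18.240.0/20 (H4) depth=20
  lookup 52.24.123.190: bits 00110100000110000111101110111110 walk d0:H3→d1:-→d2:-→d3:-→d4:-→d5:-→d6:-→d7:-→d8:-→d9:-→d10:-→d11:-→d12:-→d13:-→d14:-→d15:-→d16:-→d17:-→d18:-→d19:-→d20:H3→d21:-→d22:-→d23:-→d24:-→d25:-→d26:-→d27:-→d28:-→d29:-→d30:-→d31:-→d32:H6 -> H6
  lookup 54.18.250.167: bits 00110110000100101111 walk d0:H3→d1:-→d2:-→d3:-→d4:-→d5:-→d6:-→d7:-→d8:-→d9:-→d10:-→d11:-→d12:-→d13:-→d14:-→d15:-→d16:-→d17:-→d18:-→d19:-→d20:H4 -> H4
  + 48.0.0.0/4 (H7) depth=4
  lookup 29.195.124.137: bits 00 walk d0:H3→d1:-→d2:- -> H3
  lookup 52.24.123.190: bits 00110100000110000111101110111110 walk d0:H3→d1:-→d2:-→d3:-→d4:H7→d5:-→d6:-→d7:-→d8:-→d9:-→d10:-→d11:-→d12:-→d13:-→d14:-→d15:-→d16:-→d17:-→d18:-→d19:-→d20:H3→d21:-→d22:-→d23:-→d24:-→d25:-→d26:-→d27:-→d28:-→d29:-→d30:-→d31:-→d32:H6 -> H6
  lookup 52.24.112.0: bits 00110100000110000111 walk d0:H3→d1:-→d2:-→d3:-→d4:H7→d5:-→d6:-→d7:-→d8:-→d9:-→d10:-→d11:-→d12:-→d13:-→d14:-→d15:-→d16:-→d17:-→d18:-→d19:-→d20:H3 -> H3
  lookup 52.24.112.1: bits 00110100000110000111 walk d0:H3→d1:-→d2:-→d3:-→d4:H7→d5:-→d6:-→d7:-→d8:-→d9:-→d10:-→d11:-→d12:-→d13:-→d14:-→d15:-→d16:-→d17:-→d18:-→d19:-→d20:H3 -> H3
  lookup 49.180.209.33: bits 00110 walk d0:H3→d1:-→d2:-→d3:-→d4:H7→d5:- -> H7
  lookup 54.18.240.2: bits 001101100001001011110000 walk d0:H3→d1:-→d2:-→d3:-→d4:H7→d5:-→d6:-→d7:-→d8:-→d9:-→d10:-→d11:-→d12:-→d13:-→d14:-→d15:-→d16:-→d17:-→d18:-→d19:-→d20:H4→d21:-→d22:-→d23:-→d24:- -> H4
  + 54.18.240.119/32 (H1) depth=32
  lookup 54.18.241.84: bits 00110110000100101111000 walk d0:H3→d1:-→d2:-→d3:-→d4:H7→d5:-→d6:-→d7:-→d8:-→d9:-→d10:-→d11:-→d12:-→d13:-→d14:-→d15:-→d16:-→d17:-→d18:-→d19:-→d20:H4→d21:-→d22:-→d23:- -> H4
  lookup 52.24.123.190: bits 00110100000110000111101110111110 walk d0:H3→d1:-→d2:-→d3:-→d4:H7→d5:-→d6:-→d7:-→d8:-→d9:-→d10:-→d11:-→d12:-→d13:-→d14:-→d15:-→d16:-→d17:-→d18:-→d19:-→d20:H3→d21:-→d22:-→d23:-→d24:-→d25:-→d26:-→d27:-→d28:-→d29:-→d30:-→d31:-→d32:H6 -> H6
  + 54.18.240.119/32 (H7) depth=32
  + 52.24.123.176/28 (H1) depth=28
  + 52.24.123.190/32 (H6) depth=32
  lookup 52.24.123.182: bits 0011010000011000011110111011 walk d0:H3→d1:-→d2:-→d3:-→d4:H7→d5:-→d6:-→d7:-→d8:-→d9:-→d10:-→d11:-→d12:-→d13:-→d14:-→d15:-→d16:-→d17:-→d18:-→d19:-→d20:H3→d21:-→d22:-→d23:-→d24:-→d25:-→d26:-→d27:-→d28:H1 -> H1
  + 52.24.123.0/24 (H4) depth=24
  lookup 52.24.123.190: bits 00110100000110000111101110111110 walk d0:H3→d1:-→d2:-→d3:-→d4:H7→d5:-→d6:-→d7:-→d8:-→d9:-→d10:-→d11:-→d12:-→d13:-→d14:-→d15:-→d16:-→d17:-→d18:-→d19:-→d20:H3→d21:-→d22:-→d23:-→d24:H4→d25:-→d26:-→d27:-→d28:H1→d29:-→d30:-→d31:-→d32:H6 -> H6
  lookup 52.16.123.190: bits 001101000001 walk d0:H3→d1:-→d2:-→d3:-→d4:H7→d5:-→d6:-→d7:-→d8:-→d9:-→d10:-→d11:-→d12:- -> H7
  lookup 121.254.167.103: bits 0 walk d0:H3→d1:- -> H3
  lookup 52.24.112.0: bits 00110100000110000111 walk d0:H3→d1:-→d2:-→d3:-→d4:H7→d5:-→d6:-→d7:-→d8:-→d9:-→d10:-→d11:-→d12:-→d13:-→d14:-→d15:-→d16:-→d17:-→d18:-→d19:-→d20:H3 -> H3
  lookup 52.24.123.176: bits 0011010000011000011110111011 walk d0:H3→d1:-→d2:-→d3:-→d4:H7→d5:-→d6:-→d7:-→d8:-→d9:-→d10:-→d11:-→d12:-→d13:-→d14:-→d15:-→d16:-→d17:-→d18:-→d19:-→d20:H3→d21:-→d22:-→d23:-→d24:H4→d25:-→d26:-→d27:-→d28:H1 -> H1

== LOOKUPS ==
["H3","H6","H4","H3","H6","H3","H3","H7","H4","H4","H6","H1","H6","H7","H3","H3","H1"]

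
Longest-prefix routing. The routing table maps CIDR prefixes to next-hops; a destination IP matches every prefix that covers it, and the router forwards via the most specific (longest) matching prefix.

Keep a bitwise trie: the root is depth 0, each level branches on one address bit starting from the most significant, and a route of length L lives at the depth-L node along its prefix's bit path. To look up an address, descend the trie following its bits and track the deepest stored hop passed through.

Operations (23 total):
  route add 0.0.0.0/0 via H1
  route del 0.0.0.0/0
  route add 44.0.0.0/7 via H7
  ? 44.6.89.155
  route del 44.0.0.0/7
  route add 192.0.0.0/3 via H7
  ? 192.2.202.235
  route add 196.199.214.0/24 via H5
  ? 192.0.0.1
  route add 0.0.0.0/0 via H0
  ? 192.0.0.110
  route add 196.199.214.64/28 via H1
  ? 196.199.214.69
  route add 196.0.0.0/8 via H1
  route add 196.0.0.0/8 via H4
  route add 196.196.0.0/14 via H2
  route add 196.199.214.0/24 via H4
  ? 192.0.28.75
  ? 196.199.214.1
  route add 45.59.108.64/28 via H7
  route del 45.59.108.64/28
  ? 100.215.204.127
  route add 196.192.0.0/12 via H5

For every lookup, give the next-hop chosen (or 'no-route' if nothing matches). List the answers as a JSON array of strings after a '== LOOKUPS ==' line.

Trace:
  + 0.0.0.0/0 (H1) depth=0
  - 0.0.0.0/0 clear@0
  + 44.0.0.0/7 (H7) depth=7
  Q 44.6.89.155: descend 0010110 ; hops seen [H7] ; pick H7
  - 44.0.0.0/7 clear@7
  + 192.0.0.0/3 (H7) depth=3
  Q 192.2.202.235: descend 110 ; hops seen [H7] ; pick H7
  + 196.199.214.0/24 (H5) depth=24
  Q 192.0.0.1: descend 11000 ; hops seen [H7] ; pick H7
  + 0.0.0.0/0 (H0) depth=0
  Q 192.0.0.110: descend 11000 ; hops seen [H0,H7] ; pick H7
  + 196.199.214.64/28 (H1) depth=28
  Q 196.199.214.69: descend 1100010011000111110101100100 ; hops seen [H0,H7,H5,H1] ; pick H1
  + 196.0.0.0/8 (H1) depth=8
  + 196.0.0.0/8 (H4) depth=8
  + 196.196.0.0/14 (H2) depth=14
  + 196.199.214.0/24 (H4) depth=24
  Q 192.0.28.75: descend 11000 ; hops seen [H0,H7] ; pick H7
  Q 196.199.214.1: descend 1100010011000111110101100 ; hops seen [H0,H7,H4,H2,H4] ; pick H4
  + 45.59.108.64/28 (H7) depth=28
  - 45.59.108.64/28 clear@28
  Q 100.215.204.127: descend 0 ; hops seen [H0] ; pick H0
  + 196.192.0.0/12 (H5) depth=12

== LOOKUPS ==
["H7","H7","H7","H7","H1","H7","H4","H0"]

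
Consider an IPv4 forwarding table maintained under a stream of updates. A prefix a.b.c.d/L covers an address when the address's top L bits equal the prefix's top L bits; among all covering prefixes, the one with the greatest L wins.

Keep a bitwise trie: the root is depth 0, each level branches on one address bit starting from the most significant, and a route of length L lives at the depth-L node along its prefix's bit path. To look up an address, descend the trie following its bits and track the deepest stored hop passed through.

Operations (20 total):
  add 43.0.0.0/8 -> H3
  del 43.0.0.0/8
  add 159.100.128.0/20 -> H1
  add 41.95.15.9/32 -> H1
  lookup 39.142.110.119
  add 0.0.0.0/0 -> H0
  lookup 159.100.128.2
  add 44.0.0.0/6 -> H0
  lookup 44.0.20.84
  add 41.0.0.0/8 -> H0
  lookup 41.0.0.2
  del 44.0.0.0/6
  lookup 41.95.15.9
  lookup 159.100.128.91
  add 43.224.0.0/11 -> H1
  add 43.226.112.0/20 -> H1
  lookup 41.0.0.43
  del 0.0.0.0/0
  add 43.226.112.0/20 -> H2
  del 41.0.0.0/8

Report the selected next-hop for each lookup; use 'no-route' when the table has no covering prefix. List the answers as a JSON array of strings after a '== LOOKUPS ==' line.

Apply in order:
  add 43.0.0.0/8 -> H3 at depth 8
  - 43.0.0.0/8 clear@8
  add 159.100.128.0/20 -> H1 at depth 20
  add 41.95.15.9/32 -> H1 at depth 32
  lookup 39.142.110.119: bits 0010 walk d0:-→d1:-→d2:-→d3:-→d4:- -> no-route
  add 0.0.0.0/0 -> H0 at depth 0
  lookup 159.100.128.2: bits 10011111011001001000 walk d0:H0→d1:-→d2:-→d3:-→d4:-→d5:-→d6:-→d7:-→d8:-→d9:-→d10:-→d11:-→d12:-→d13:-→d14:-→d15:-→d16:-→d17:-→d18:-→d19:-→d20:H1 -> H1
  add 44.0.0.0/6 -> H0 at depth 6
  lookup 44.0.20.84: bits 001011 walk d0:H0→d1:-→d2:-→d3:-→d4:-→d5:-→d6:H0 -> H0
  add 41.0.0.0/8 -> H0 at depth 8
  lookup 41.0.0.2: bits 001010010 walk d0:H0→d1:-→d2:-→d3:-→d4:-→d5:-→d6:-→d7:-→d8:H0→d9:- -> H0
  - 44.0.0.0/6 clear@6
  lookup 41.95.15.9: bits 00101001010111110000111100001001 walk d0:H0→d1:-→d2:-→d3:-→d4:-→d5:-→d6:-→d7:-→d8:H0→d9:-→d10:-→d11:-→d12:-→d13:-→d14:-→d15:-→d16:-→d17:-→d18:-→d19:-→d20:-→d21:-→d22:-→d23:-→d24:-→d25:-→d26:-→d27:-→d28:-→d29:-→d30:-→d31:-→d32:H1 -> H1
  lookup 159.100.128.91: bits 10011111011001001000 walk d0:H0→d1:-→d2:-→d3:-→d4:-→d5:-→d6:-→d7:-→d8:-→d9:-→d10:-→d11:-→d12:-→d13:-→d14:-→d15:-→d16:-→d17:-→d18:-→d19:-→d20:H1 -> H1
  add 43.224.0.0/11 -> H1 at depth 11
  add 43.226.112.0/20 -> H1 at depth 20
  lookup 41.0.0.43: bits 001010010 walk d0:H0→d1:-→d2:-→d3:-→d4:-→d5:-→d6:-→d7:-→d8:H0→d9:- -> H0
  - 0.0.0.0/0 clear@0
  add 43.226.112.0/20 -> H2 at depth 20
  - 41.0.0.0/8 clear@8

== LOOKUPS ==
["no-route","H1","H0","H0","H1","H1","H0"]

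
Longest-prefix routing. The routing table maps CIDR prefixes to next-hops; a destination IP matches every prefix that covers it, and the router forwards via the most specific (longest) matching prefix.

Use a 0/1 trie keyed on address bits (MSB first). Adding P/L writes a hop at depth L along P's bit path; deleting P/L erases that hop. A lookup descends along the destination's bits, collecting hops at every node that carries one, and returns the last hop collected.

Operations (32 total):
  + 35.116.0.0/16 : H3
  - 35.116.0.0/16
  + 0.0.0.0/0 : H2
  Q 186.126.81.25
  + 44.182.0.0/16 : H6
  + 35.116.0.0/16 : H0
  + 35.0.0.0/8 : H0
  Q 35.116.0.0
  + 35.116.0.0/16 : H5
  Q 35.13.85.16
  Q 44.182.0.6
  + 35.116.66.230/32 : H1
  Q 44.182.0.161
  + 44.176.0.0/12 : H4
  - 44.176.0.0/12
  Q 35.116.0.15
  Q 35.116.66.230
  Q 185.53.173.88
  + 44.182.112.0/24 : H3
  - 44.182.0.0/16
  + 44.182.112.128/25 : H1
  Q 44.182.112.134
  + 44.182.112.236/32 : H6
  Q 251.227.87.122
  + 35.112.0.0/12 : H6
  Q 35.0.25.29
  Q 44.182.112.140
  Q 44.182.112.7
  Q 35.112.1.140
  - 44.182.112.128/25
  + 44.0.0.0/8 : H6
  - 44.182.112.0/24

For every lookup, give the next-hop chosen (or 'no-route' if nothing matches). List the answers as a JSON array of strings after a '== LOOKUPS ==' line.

Trace:
  + 35.116.0.0/16 (H3) depth=16
  del 35.116.0.0/16 (clear depth 16)
  + 0.0.0.0/0 (H2) depth=0
  lookup 186.126.81.25: bits ε walk d0:H2 -> H2
  + 44.182.0.0/16 (H6) depth=16
  + 35.116.0.0/16 (H0) depth=16
  + 35.0.0.0/8 (H0) depth=8
  lookup 35.116.0.0: bits 0010001101110100 walk d0:H2→d1:-→d2:-→d3:-→d4:-→d5:-→d6:-→d7:-→d8:H0→d9:-→d10:-→d11:-→d12:-→d13:-→d14:-→d15:-→d16:H0 -> H0
  + 35.116.0.0/16 (H5) depth=16
  lookup 35.13.85.16: bits 001000110 walk d0:H2→d1:-→d2:-→d3:-→d4:-→d5:-→d6:-→d7:-→d8:H0→d9:- -> H0
  lookup 44.182.0.6: bits 0010110010110110 walk d0:H2→d1:-→d2:-→d3:-→d4:-→d5:-→d6:-→d7:-→d8:-→d9:-→d10:-→d11:-→d12:-→d13:-→d14:-→d15:-→d16:H6 -> H6
  + 35.116.66.230/32 (H1) depth=32
  lookup 44.182.0.161: bits 0010110010110110 walk d0:H2→d1:-→d2:-→d3:-→d4:-→d5:-→d6:-→d7:-→d8:-→d9:-→d10:-→d11:-→d12:-→d13:-→d14:-→d15:-→d16:H6 -> H6
  + 44.176.0.0/12 (H4) depth=12
  del 44.176.0.0/12 (clear depth 12)
  lookup 35.116.0.15: bits 00100011011101000 walk d0:H2→d1:-→d2:-→d3:-→d4:-→d5:-→d6:-→d7:-→d8:H0→d9:-→d10:-→d11:-→d12:-→d13:-→d14:-→d15:-→d16:H5→d17:- -> H5
  lookup 35.116.66.230: bits 00100011011101000100001011100110 walk d0:H2→d1:-→d2:-→d3:-→d4:-→d5:-→d6:-→d7:-→d8:H0→d9:-→d10:-→d11:-→d12:-→d13:-→d14:-→d15:-→d16:H5→d17:-→d18:-→d19:-→d20:-→d21:-→d22:-→d23:-→d24:-→d25:-→d26:-→d27:-→d28:-→d29:-→d30:-→d31:-→d32:H1 -> H1
  lookup 185.53.173.88: bits ε walk d0:H2 -> H2
  + 44.182.112.0/24 (H3) depth=24
  del 44.182.0.0/16 (clear depth 16)
  + 44.182.112.128/25 (H1) depth=25
  lookup 44.182.112.134: bits 0010110010110110011100001 walk d0:H2→d1:-→d2:-→d3:-→d4:-→d5:-→d6:-→d7:-→d8:-→d9:-→d10:-→d11:-→d12:-→d13:-→d14:-→d15:-→d16:-→d17:-→d18:-→d19:-→d20:-→d21:-→d22:-→d23:-→d24:H3→d25:H1 -> H1
  + 44.182.112.236/32 (H6) depth=32
  lookup 251.227.87.122: bits ε walk d0:H2 -> H2
  + 35.112.0.0/12 (H6) depth=12
  lookup 35.0.25.29: bits 001000110 walk d0:H2→d1:-→d2:-→d3:-→d4:-→d5:-→d6:-→d7:-→d8:H0→d9:- -> H0
  lookup 44.182.112.140: bits 0010110010110110011100001 walk d0:H2→d1:-→d2:-→d3:-→d4:-→d5:-→d6:-→d7:-→d8:-→d9:-→d10:-→d11:-→d12:-→d13:-→d14:-→d15:-→d16:-→d17:-→d18:-→d19:-→d20:-→d21:-→d22:-→d23:-→d24:H3→d25:H1 -> H1
  lookup 44.182.112.7: bits 001011001011011001110000 walk d0:H2→d1:-→d2:-→d3:-→d4:-→d5:-→d6:-→d7:-→d8:-→d9:-→d10:-→d11:-→d12:-→d13:-→d14:-→d15:-→d16:-→d17:-→d18:-→d19:-→d20:-→d21:-→d22:-→d23:-→d24:H3 -> H3
  lookup 35.112.1.140: bits 0010001101110 walk d0:H2→d1:-→d2:-→d3:-→d4:-→d5:-→d6:-→d7:-→d8:H0→d9:-→d10:-→d11:-→d12:H6→d13:- -> H6
  del 44.182.112.128/25 (clear depth 25)
  + 44.0.0.0/8 (H6) depth=8
  del 44.182.112.0/24 (clear depth 24)

== LOOKUPS ==
["H2","H0","H0","H6","H6","H5","H1","H2","H1","H2","H0","H1","H3","H6"]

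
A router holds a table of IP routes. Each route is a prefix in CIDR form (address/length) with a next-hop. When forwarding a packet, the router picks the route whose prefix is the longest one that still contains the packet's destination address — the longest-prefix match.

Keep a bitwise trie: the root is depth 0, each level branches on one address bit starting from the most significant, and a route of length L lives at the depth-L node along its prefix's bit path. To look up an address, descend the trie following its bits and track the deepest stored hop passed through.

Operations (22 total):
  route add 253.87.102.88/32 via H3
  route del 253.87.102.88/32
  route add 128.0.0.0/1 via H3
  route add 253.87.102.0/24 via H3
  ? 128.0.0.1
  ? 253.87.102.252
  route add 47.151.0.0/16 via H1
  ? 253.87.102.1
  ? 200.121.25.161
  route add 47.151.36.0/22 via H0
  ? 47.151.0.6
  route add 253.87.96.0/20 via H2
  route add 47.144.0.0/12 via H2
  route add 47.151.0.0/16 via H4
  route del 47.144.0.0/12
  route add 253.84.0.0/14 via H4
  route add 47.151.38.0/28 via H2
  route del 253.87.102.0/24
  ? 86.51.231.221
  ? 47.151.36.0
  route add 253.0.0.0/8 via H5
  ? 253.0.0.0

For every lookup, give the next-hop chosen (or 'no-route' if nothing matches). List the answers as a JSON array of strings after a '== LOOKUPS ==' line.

Process each operation:
  add 253.87.102.88/32 -> H3 at depth 32
  - 253.87.102.88/32 clear@32
  add 128.0.0.0/1 -> H3 at depth 1
  add 253.87.102.0/24 -> H3 at depth 24
  lookup 128.0.0.1: bits 1 walk d0:-→d1:H3 -> H3
  lookup 253.87.102.252: bits 111111010101011101100110 walk d0:-→d1:H3→d2:-→d3:-→d4:-→d5:-→d6:-→d7:-→d8:-→d9:-→d10:-→d11:-→d12:-→d13:-→d14:-→d15:-→d16:-→d17:-→d18:-→d19:-→d20:-→d21:-→d22:-→d23:-→d24:H3 -> H3
  add 47.151.0.0/16 -> H1 at depth 16
  lookup 253.87.102.1: bits 1111110101010111011001100 walk d0:-→d1:H3→d2:-→d3:-→d4:-→d5:-→d6:-→d7:-→d8:-→d9:-→d10:-→d11:-→d12:-→d13:-→d14:-→d15:-→d16:-→d17:-→d18:-→d19:-→d20:-→d21:-→d22:-→d23:-→d24:H3→d25:- -> H3
  lookup 200.121.25.161: bits 11 walk d0:-→d1:H3→d2:- -> H3
  add 47.151.36.0/22 -> H0 at depth 22
  lookup 47.151.0.6: bits 001011111001011100 walk d0:-→d1:-→d2:-→d3:-→d4:-→d5:-→d6:-→d7:-→d8:-→d9:-→d10:-→d11:-→d12:-→d13:-→d14:-→d15:-→d16:H1→d17:-→d18:- -> H1
  add 253.87.96.0/20 -> H2 at depth 20
  add 47.144.0.0/12 -> H2 at depth 12
  add 47.151.0.0/16 -> H4 at depth 16
  - 47.144.0.0/12 clear@12
  add 253.84.0.0/14 -> H4 at depth 14
  add 47.151.38.0/28 -> H2 at depth 28
  - 253.87.102.0/24 clear@24
  lookup 86.51.231.221: bits 0 walk d0:-→d1:- -> no-route
  lookup 47.151.36.0: bits 0010111110010111001001 walk d0:-→d1:-→d2:-→d3:-→d4:-→d5:-→d6:-→d7:-→d8:-→d9:-→d10:-→d11:-→d12:-→d13:-→d14:-→d15:-→d16:H4→d17:-→d18:-→d19:-→d20:-→d21:-→d22:H0 -> H0
  add 253.0.0.0/8 -> H5 at depth 8
  lookup 253.0.0.0: bits 111111010 walk d0:-→d1:H3→d2:-→d3:-→d4:-→d5:-→d6:-→d7:-→d8:H5→d9:- -> H5

== LOOKUPS ==
["H3","H3","H3","H3","H1","no-route","H0","H5"]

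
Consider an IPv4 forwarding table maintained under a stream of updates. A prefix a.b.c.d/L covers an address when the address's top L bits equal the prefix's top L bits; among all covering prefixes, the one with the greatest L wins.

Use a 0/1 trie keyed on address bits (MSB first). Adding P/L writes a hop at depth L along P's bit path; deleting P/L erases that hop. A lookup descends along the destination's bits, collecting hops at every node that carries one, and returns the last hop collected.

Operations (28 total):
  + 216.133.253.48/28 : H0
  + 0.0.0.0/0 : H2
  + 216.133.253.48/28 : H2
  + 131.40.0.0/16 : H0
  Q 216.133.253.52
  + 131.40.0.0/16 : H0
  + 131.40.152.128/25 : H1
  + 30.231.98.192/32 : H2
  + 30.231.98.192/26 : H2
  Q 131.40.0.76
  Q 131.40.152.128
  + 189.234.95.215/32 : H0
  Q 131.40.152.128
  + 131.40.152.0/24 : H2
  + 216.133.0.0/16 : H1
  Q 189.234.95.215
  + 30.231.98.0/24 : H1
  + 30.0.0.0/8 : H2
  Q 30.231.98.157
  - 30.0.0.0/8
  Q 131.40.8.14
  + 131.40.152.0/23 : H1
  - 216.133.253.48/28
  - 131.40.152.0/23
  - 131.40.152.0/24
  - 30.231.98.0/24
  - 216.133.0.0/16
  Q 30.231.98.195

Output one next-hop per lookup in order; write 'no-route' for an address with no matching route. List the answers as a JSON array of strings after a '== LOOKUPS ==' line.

Apply in order:
  + 216.133.253.48/28 (H0) depth=28
  + 0.0.0.0/0 (H2) depth=0
  + 216.133.253.48/28 (H2) depth=28
  + 131.40.0.0/16 (H0) depth=16
  lookup 216.133.253.52: bits 1101100010000101111111010011 walk d0:H2→d1:-→d2:-→d3:-→d4:-→d5:-→d6:-→d7:-→d8:-→d9:-→d10:-→d11:-→d12:-→d13:-→d14:-→d15:-→d16:-→d17:-→d18:-→d19:-→d20:-→d21:-→d22:-→d23:-→d24:-→d25:-→d26:-→d27:-→d28:H2 -> H2
  + 131.40.0.0/16 (H0) depth=16
  + 131.40.152.128/25 (H1) depth=25
  + 30.231.98.192/32 (H2) depth=32
  + 30.231.98.192/26 (H2) depth=26
  lookup 131.40.0.76: bits 1000001100101000 walk d0:H2→d1:-→d2:-→d3:-→d4:-→d5:-→d6:-→d7:-→d8:-→d9:-→d10:-→d11:-→d12:-→d13:-→d14:-→d15:-→d16:H0 -> H0
  lookup 131.40.152.128: bits 1000001100101000100110001 walk d0:H2→d1:-→d2:-→d3:-→d4:-→d5:-→d6:-→d7:-→d8:-→d9:-→d10:-→d11:-→d12:-→d13:-→d14:-→d15:-→d16:H0→d17:-→d18:-→d19:-→d20:-→d21:-→d22:-→d23:-→d24:-→d25:H1 -> H1
  + 189.234.95.215/32 (H0) depth=32
  lookup 131.40.152.128: bits 1000001100101000100110001 walk d0:H2→d1:-→d2:-→d3:-→d4:-→d5:-→d6:-→d7:-→d8:-→d9:-→d10:-→d11:-→d12:-→d13:-→d14:-→d15:-→d16:H0→d17:-→d18:-→d19:-→d20:-→d21:-→d22:-→d23:-→d24:-→d25:H1 -> H1
  + 131.40.152.0/24 (H2) depth=24
  + 216.133.0.0/16 (H1) depth=16
  lookup 189.234.95.215: bits 10111101111010100101111111010111 walk d0:H2→d1:-→d2:-→d3:-→d4:-→d5:-→d6:-→d7:-→d8:-→d9:-→d10:-→d11:-→d12:-→d13:-→d14:-→d15:-→d16:-→d17:-→d18:-→d19:-→d20:-→d21:-→d22:-→d23:-→d24:-→d25:-→d26:-→d27:-→d28:-→d29:-→d30:-→d31:-→d32:H0 -> H0
  + 30.231.98.0/24 (H1) depth=24
  + 30.0.0.0/8 (H2) depth=8
  lookup 30.231.98.157: bits 0001111011100111011000101 walk d0:H2→d1:-→d2:-→d3:-→d4:-→d5:-→d6:-→d7:-→d8:H2→d9:-→d10:-→d11:-→d12:-→d13:-→d14:-→d15:-→d16:-→d17:-→d18:-→d19:-→d20:-→d21:-→d22:-→d23:-→d24:H1→d25:- -> H1
  - 30.0.0.0/8 clear@8
  lookup 131.40.8.14: bits 1000001100101000 walk d0:H2→d1:-→d2:-→d3:-→d4:-→d5:-→d6:-→d7:-→d8:-→d9:-→d10:-→d11:-→d12:-→d13:-→d14:-→d15:-→d16:H0 -> H0
  + 131.40.152.0/23 (H1) depth=23
  - 216.133.253.48/28 clear@28
  - 131.40.152.0/23 clear@23
  - 131.40.152.0/24 clear@24
  - 30.231.98.0/24 clear@24
  - 216.133.0.0/16 clear@16
  lookup 30.231.98.195: bits 000111101110011101100010110000 walk d0:H2→d1:-→d2:-→d3:-→d4:-→d5:-→d6:-→d7:-→d8:-→d9:-→d10:-→d11:-→d12:-→d13:-→d14:-→d15:-→d16:-→d17:-→d18:-→d19:-→d20:-→d21:-→d22:-→d23:-→d24:-→d25:-→d26:H2→d27:-→d28:-→d29:-→d30:- -> H2

== LOOKUPS ==
["H2","H0","H1","H1","H0","H1","H0","H2"]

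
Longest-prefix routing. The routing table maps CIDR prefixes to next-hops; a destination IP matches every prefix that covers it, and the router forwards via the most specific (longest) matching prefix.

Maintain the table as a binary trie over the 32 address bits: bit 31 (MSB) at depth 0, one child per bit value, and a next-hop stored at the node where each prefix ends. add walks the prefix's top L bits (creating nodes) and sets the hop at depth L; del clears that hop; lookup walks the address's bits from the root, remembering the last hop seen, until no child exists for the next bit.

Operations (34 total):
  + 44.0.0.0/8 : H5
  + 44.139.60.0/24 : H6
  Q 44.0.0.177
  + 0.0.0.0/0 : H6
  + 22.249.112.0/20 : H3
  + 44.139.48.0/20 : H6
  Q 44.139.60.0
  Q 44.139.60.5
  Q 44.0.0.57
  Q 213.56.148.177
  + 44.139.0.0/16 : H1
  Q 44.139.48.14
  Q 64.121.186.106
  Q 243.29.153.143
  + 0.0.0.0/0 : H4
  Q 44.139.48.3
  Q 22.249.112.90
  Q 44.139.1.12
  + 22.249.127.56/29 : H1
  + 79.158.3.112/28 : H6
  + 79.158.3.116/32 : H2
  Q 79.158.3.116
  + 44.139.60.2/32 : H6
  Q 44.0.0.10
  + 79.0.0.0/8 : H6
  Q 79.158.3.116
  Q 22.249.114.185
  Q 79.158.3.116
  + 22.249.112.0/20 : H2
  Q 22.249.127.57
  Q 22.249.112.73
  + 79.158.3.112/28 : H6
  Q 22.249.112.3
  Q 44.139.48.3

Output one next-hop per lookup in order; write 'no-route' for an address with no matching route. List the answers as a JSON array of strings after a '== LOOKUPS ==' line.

Process each operation:
  + 44.0.0.0/8 (H5) depth=8
  + 44.139.60.0/24 (H6) depth=24
  Q 44.0.0.177: descend 00101100 ; hops seen [H5] ; pick H5
  + 0.0.0.0/0 (H6) depth=0
  + 22.249.112.0/20 (H3) depth=20
  + 44.139.48.0/20 (H6) depth=20
  Q 44.139.60.0: descend 001011001000101100111100 ; hops seen [H6,H5,H6,H6] ; pick H6
  Q 44.139.60.5: descend 001011001000101100111100 ; hops seen [H6,H5,H6,H6] ; pick H6
  Q 44.0.0.57: descend 00101100 ; hops seen [H6,H5] ; pick H5
  Q 213.56.148.177: descend ε ; hops seen [H6] ; pick H6
  + 44.139.0.0/16 (H1) depth=16
  Q 44.139.48.14: descend 00101100100010110011 ; hops seen [H6,H5,H1,H6] ; pick H6
  Q 64.121.186.106: descend 0 ; hops seen [H6] ; pick H6
  Q 243.29.153.143: descend ε ; hops seen [H6] ; pick H6
  + 0.0.0.0/0 (H4) depth=0
  Q 44.139.48.3: descend 00101100100010110011 ; hops seen [H4,H5,H1,H6] ; pick H6
  Q 22.249.112.90: descend 00010110111110010111 ; hops seen [H4,H3] ; pick H3
  Q 44.139.1.12: descend 001011001000101100 ; hops seen [H4,H5,H1] ; pick H1
  + 22.249.127.56/29 (H1) depth=29
  + 79.158.3.112/28 (H6) depth=28
  + 79.158.3.116/32 (H2) depth=32
  Q 79.158.3.116: descend 01001111100111100000001101110100 ; hops seen [H4,H6,H2] ; pick H2
  + 44.139.60.2/32 (H6) depth=32
  Q 44.0.0.10: descend 00101100 ; hops seen [H4,H5] ; pick H5
  + 79.0.0.0/8 (H6) depth=8
  Q 79.158.3.116: descend 01001111100111100000001101110100 ; hops seen [H4,H6,H6,H2] ; pick H2
  Q 22.249.114.185: descend 00010110111110010111 ; hops seen [H4,H3] ; pick H3
  Q 79.158.3.116: descend 01001111100111100000001101110100 ; hops seen [H4,H6,H6,H2] ; pick H2
  + 22.249.112.0/20 (H2) depth=20
  Q 22.249.127.57: descend 00010110111110010111111100111 ; hops seen [H4,H2,H1] ; pick H1
  Q 22.249.112.73: descend 00010110111110010111 ; hops seen [H4,H2] ; pick H2
  + 79.158.3.112/28 (H6) depth=28
  Q 22.249.112.3: descend 00010110111110010111 ; hops seen [H4,H2] ; pick H2
  Q 44.139.48.3: descend 00101100100010110011 ; hops seen [H4,H5,H1,H6] ; pick H6

== LOOKUPS ==
["H5","H6","H6","H5","H6","H6","H6","H6","H6","H3","H1","H2","H5","H2","H3","H2","H1","H2","H2","H6"]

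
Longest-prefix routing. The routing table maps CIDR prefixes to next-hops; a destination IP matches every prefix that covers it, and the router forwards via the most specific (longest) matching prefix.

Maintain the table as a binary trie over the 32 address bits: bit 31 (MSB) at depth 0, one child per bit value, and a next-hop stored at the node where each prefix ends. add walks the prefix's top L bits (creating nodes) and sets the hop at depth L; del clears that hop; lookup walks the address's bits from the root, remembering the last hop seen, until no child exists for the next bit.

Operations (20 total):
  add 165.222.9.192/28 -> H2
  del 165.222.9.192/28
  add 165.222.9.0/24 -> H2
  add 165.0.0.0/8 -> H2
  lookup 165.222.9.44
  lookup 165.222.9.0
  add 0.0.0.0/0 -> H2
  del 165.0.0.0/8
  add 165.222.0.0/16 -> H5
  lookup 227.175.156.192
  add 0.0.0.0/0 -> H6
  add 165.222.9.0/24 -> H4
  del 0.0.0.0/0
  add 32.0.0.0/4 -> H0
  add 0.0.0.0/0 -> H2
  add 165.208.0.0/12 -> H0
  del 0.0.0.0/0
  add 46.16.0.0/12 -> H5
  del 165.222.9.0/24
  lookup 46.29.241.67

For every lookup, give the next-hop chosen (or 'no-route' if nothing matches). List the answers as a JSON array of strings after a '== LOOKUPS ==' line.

Process each operation:
  add 165.222.9.192/28 -> H2 at depth 28
  - 165.222.9.192/28 clear@28
  add 165.222.9.0/24 -> H2 at depth 24
  add 165.0.0.0/8 -> H2 at depth 8
  Q 165.222.9.44: descend 101001011101111000001001 ; hops seen [H2,H2] ; pick H2
  Q 165.222.9.0: descend 101001011101111000001001 ; hops seen [H2,H2] ; pick H2
  add 0.0.0.0/0 -> H2 at depth 0
  - 165.0.0.0/8 clear@8
  add 165.222.0.0/16 -> H5 at depth 16
  Q 227.175.156.192: descend 1 ; hops seen [H2] ; pick H2
  add 0.0.0.0/0 -> H6 at depth 0
  add 165.222.9.0/24 -> H4 at depth 24
  - 0.0.0.0/0 clear@0
  add 32.0.0.0/4 -> H0 at depth 4
  add 0.0.0.0/0 -> H2 at depth 0
  add 165.208.0.0/12 -> H0 at depth 12
  - 0.0.0.0/0 clear@0
  add 46.16.0.0/12 -> H5 at depth 12
  - 165.222.9.0/24 clear@24
  Q 46.29.241.67: descend 001011100001 ; hops seen [H0,H5] ; pick H5

== LOOKUPS ==
["H2","H2","H2","H5"]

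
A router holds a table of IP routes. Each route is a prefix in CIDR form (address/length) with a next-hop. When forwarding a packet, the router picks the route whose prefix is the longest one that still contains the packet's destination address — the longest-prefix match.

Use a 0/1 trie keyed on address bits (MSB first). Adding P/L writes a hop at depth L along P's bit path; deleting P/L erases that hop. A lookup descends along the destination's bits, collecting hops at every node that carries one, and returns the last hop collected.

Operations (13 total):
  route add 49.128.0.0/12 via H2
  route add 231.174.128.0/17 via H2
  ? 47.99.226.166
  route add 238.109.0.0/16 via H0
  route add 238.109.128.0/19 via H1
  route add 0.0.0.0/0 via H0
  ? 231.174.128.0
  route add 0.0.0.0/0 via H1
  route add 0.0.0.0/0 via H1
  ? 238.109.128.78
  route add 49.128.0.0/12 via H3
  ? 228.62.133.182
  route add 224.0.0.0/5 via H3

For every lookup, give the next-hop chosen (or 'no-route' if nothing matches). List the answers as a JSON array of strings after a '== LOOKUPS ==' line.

Trace:
  add 49.128.0.0/12 -> H2 at depth 12
  add 231.174.128.0/17 -> H2 at depth 17
  lookup 47.99.226.166: bits 001 walk d0:-→d1:-→d2:-→d3:- -> no-route
  add 238.109.0.0/16 -> H0 at depth 16
  add 238.109.128.0/19 -> H1 at depth 19
  add 0.0.0.0/0 -> H0 at depth 0
  lookup 231.174.128.0: bits 11100111101011101 walk d0:H0→d1:-→d2:-→d3:-→d4:-→d5:-→d6:-→d7:-→d8:-→d9:-→d10:-→d11:-→d12:-→d13:-→d14:-→d15:-→d16:-→d17:H2 -> H2
  add 0.0.0.0/0 -> H1 at depth 0
  add 0.0.0.0/0 -> H1 at depth 0
  lookup 238.109.128.78: bits 1110111001101101100 walk d0:H1→d1:-→d2:-→d3:-→d4:-→d5:-→d6:-→d7:-→d8:-→d9:-→d10:-→d11:-→d12:-→d13:-→d14:-→d15:-→d16:H0→d17:-→d18:-→d19:H1 -> H1
  add 49.128.0.0/12 -> H3 at depth 12
  lookup 228.62.133.182: bits 111001 walk d0:H1→d1:-→d2:-→d3:-→d4:-→d5:-→d6:- -> H1
  add 224.0.0.0/5 -> H3 at depth 5

== LOOKUPS ==
["no-route","H2","H1","H1"]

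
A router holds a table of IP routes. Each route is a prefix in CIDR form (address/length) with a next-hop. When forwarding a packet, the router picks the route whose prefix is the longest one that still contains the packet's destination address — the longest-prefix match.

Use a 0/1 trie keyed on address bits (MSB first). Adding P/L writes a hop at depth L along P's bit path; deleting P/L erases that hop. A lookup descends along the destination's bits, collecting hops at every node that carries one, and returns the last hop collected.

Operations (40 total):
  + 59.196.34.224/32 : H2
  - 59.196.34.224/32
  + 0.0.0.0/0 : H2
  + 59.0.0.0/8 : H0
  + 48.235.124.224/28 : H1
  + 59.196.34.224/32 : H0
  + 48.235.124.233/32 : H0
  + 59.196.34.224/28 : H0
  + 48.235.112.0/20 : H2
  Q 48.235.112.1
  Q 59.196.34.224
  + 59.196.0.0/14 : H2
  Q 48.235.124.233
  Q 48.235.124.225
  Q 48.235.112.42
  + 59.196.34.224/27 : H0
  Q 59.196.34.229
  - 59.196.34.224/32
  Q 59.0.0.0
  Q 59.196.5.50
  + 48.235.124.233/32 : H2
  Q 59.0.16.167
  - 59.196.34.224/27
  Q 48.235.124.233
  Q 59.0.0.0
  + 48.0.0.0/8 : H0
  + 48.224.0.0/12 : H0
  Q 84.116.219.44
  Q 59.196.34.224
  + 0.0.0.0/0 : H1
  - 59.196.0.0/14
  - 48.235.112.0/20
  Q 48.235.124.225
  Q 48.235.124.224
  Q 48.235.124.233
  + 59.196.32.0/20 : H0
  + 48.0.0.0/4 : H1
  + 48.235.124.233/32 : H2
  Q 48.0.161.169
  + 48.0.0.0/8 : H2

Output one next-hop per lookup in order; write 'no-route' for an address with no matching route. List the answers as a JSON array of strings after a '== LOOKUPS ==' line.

Trace:
  + 59.196.34.224/32 (H2) depth=32
  del 59.196.34.224/32 (clear depth 32)
  + 0.0.0.0/0 (H2) depth=0
  + 59.0.0.0/8 (H0) depth=8
  + 48.235.124.224/28 (H1) depth=28
  + 59.196.34.224/32 (H0) depth=32
  + 48.235.124.233/32 (H0) depth=32
  + 59.196.34.224/28 (H0) depth=28
  + 48.235.112.0/20 (H2) depth=20
  lookup 48.235.112.1: bits 00110000111010110111 walk d0:H2→d1:-→d2:-→d3:-→d4:-→d5:-→d6:-→d7:-→d8:-→d9:-→d10:-→d11:-→d12:-→d13:-→d14:-→d15:-→d16:-→d17:-→d18:-→d19:-→d20:H2 -> H2
  lookup 59.196.34.224: bits 00111011110001000010001011100000 walk d0:H2→d1:-→d2:-→d3:-→d4:-→d5:-→d6:-→d7:-→d8:H0→d9:-→d10:-→d11:-→d12:-→d13:-→d14:-→d15:-→d16:-→d17:-→d18:-→d19:-→d20:-→d21:-→d22:-→d23:-→d24:-→d25:-→d26:-→d27:-→d28:H0→d29:-→d30:-→d31:-→d32:H0 -> H0
  + 59.196.0.0/14 (H2) depth=14
  lookup 48.235.124.233: bits 00110000111010110111110011101001 walk d0:H2→d1:-→d2:-→d3:-→d4:-→d5:-→d6:-→d7:-→d8:-→d9:-→d10:-→d11:-→d12:-→d13:-→d14:-→d15:-→d16:-→d17:-→d18:-→d19:-→d20:H2→d21:-→d22:-→d23:-→d24:-→d25:-→d26:-→d27:-→d28:H1→d29:-→d30:-→d31:-→d32:H0 -> H0
  lookup 48.235.124.225: bits 0011000011101011011111001110 walk d0:H2→d1:-→d2:-→d3:-→d4:-→d5:-→d6:-→d7:-→d8:-→d9:-→d10:-→d11:-→d12:-→d13:-→d14:-→d15:-→d16:-→d17:-→d18:-→d19:-→d20:H2→d21:-→d22:-→d23:-→d24:-→d25:-→d26:-→d27:-→d28:H1 -> H1
  lookup 48.235.112.42: bits 00110000111010110111 walk d0:H2→d1:-→d2:-→d3:-→d4:-→d5:-→d6:-→d7:-→d8:-→d9:-→d10:-→d11:-→d12:-→d13:-→d14:-→d15:-→d16:-→d17:-→d18:-→d19:-→d20:H2 -> H2
  + 59.196.34.224/27 (H0) depth=27
  lookup 59.196.34.229: bits 00111011110001000010001011100 walk d0:H2→d1:-→d2:-→d3:-→d4:-→d5:-→d6:-→d7:-→d8:H0→d9:-→d10:-→d11:-→d12:-→d13:-→d14:H2→d15:-→d16:-→d17:-→d18:-→d19:-→d20:-→d21:-→d22:-→d23:-→d24:-→d25:-→d26:-→d27:H0→d28:H0→d29:- -> H0
  del 59.196.34.224/32 (clear depth 32)
  lookup 59.0.0.0: bits 00111011 walk d0:H2→d1:-→d2:-→d3:-→d4:-→d5:-→d6:-→d7:-→d8:H0 -> H0
  lookup 59.196.5.50: bits 001110111100010000 walk d0:H2→d1:-→d2:-→d3:-→d4:-→d5:-→d6:-→d7:-→d8:H0→d9:-→d10:-→d11:-→d12:-→d13:-→d14:H2→d15:-→d16:-→d17:-→d18:- -> H2
  + 48.235.124.233/32 (H2) depth=32
  lookup 59.0.16.167: bits 00111011 walk d0:H2→d1:-→d2:-→d3:-→d4:-→d5:-→d6:-→d7:-→d8:H0 -> H0
  del 59.196.34.224/27 (clear depth 27)
  lookup 48.235.124.233: bits 00110000111010110111110011101001 walk d0:H2→d1:-→d2:-→d3:-→d4:-→d5:-→d6:-→d7:-→d8:-→d9:-→d10:-→d11:-→d12:-→d13:-→d14:-→d15:-→d16:-→d17:-→d18:-→d19:-→d20:H2→d21:-→d22:-→d23:-→d24:-→d25:-→d26:-→d27:-→d28:H1→d29:-→d30:-→d31:-→d32:H2 -> H2
  lookup 59.0.0.0: bits 00111011 walk d0:H2→d1:-→d2:-→d3:-→d4:-→d5:-→d6:-→d7:-→d8:H0 -> H0
  + 48.0.0.0/8 (H0) depth=8
  + 48.224.0.0/12 (H0) depth=12
  lookup 84.116.219.44: bits 0 walk d0:H2→d1:- -> H2
  lookup 59.196.34.224: bits 00111011110001000010001011100000 walk d0:H2→d1:-→d2:-→d3:-→d4:-→d5:-→d6:-→d7:-→d8:H0→d9:-→d10:-→d11:-→d12:-→d13:-→d14:H2→d15:-→d16:-→d17:-→d18:-→d19:-→d20:-→d21:-→d22:-→d23:-→d24:-→d25:-→d26:-→d27:-→d28:H0→d29:-→d30:-→d31:-→d32:- -> H0
  + 0.0.0.0/0 (H1) depth=0
  del 59.196.0.0/14 (clear depth 14)
  del 48.235.112.0/20 (clear depth 20)
  lookup 48.235.124.225: bits 0011000011101011011111001110 walk d0:H1→d1:-→d2:-→d3:-→d4:-→d5:-→d6:-→d7:-→d8:H0→d9:-→d10:-→d11:-→d12:H0→d13:-→d14:-→d15:-→d16:-→d17:-→d18:-→d19:-→d20:-→d21:-→d22:-→d23:-→d24:-→d25:-→d26:-→d27:-→d28:H1 -> H1
  lookup 48.235.124.224: bits 0011000011101011011111001110 walk d0:H1→d1:-→d2:-→d3:-→d4:-→d5:-→d6:-→d7:-→d8:H0→d9:-→d10:-→d11:-→d12:H0→d13:-→d14:-→d15:-→d16:-→d17:-→d18:-→d19:-→d20:-→d21:-→d22:-→d23:-→d24:-→d25:-→d26:-→d27:-→d28:H1 -> H1
  lookup 48.235.124.233: bits 00110000111010110111110011101001 walk d0:H1→d1:-→d2:-→d3:-→d4:-→d5:-→d6:-→d7:-→d8:H0→d9:-→d10:-→d11:-→d12:H0→d13:-→d14:-→d15:-→d16:-→d17:-→d18:-→d19:-→d20:-→d21:-→d22:-→d23:-→d24:-→d25:-→d26:-→d27:-→d28:H1→d29:-→d30:-→d31:-→d32:H2 -> H2
  + 59.196.32.0/20 (H0) depth=20
  + 48.0.0.0/4 (H1) depth=4
  + 48.235.124.233/32 (H2) depth=32
  lookup 48.0.161.169: bits 00110000 walk d0:H1→d1:-→d2:-→d3:-→d4:H1→d5:-→d6:-→d7:-→d8:H0 -> H0
  + 48.0.0.0/8 (H2) depth=8

== LOOKUPS ==
["H2","H0","H0","H1","H2","H0","H0","H2","H0","H2","H0","H2","H0","H1","H1","H2","H0"]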